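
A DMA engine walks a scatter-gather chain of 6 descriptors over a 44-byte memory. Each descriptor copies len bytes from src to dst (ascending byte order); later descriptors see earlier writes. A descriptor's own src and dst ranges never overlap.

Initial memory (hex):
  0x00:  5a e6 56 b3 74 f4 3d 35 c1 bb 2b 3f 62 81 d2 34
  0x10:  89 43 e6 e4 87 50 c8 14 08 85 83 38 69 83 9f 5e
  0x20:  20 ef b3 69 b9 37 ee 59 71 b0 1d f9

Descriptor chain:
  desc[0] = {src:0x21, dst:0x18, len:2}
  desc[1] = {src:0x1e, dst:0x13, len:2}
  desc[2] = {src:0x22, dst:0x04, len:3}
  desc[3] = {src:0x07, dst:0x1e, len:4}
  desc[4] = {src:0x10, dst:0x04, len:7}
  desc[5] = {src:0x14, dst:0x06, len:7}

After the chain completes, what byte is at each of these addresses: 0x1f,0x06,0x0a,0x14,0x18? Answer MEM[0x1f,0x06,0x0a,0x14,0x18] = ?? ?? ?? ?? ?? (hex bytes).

MEM[0x1f,0x06,0x0a,0x14,0x18] = c1 5e ef 5e ef

[0] 0x21->0x18 len=2 : ef b3
[1] 0x1e->0x13 len=2 : 9f 5e
[2] 0x22->0x04 len=3 : b3 69 b9
[3] 0x07->0x1e len=4 : 35 c1 bb 2b
[4] 0x10->0x04 len=7 : 89 43 e6 9f 5e 50 c8
[5] 0x14->0x06 len=7 : 5e 50 c8 14 ef b3 83
query mem[0x1f]=0xc1, mem[0x06]=0x5e, mem[0x0a]=0xef, mem[0x14]=0x5e, mem[0x18]=0xef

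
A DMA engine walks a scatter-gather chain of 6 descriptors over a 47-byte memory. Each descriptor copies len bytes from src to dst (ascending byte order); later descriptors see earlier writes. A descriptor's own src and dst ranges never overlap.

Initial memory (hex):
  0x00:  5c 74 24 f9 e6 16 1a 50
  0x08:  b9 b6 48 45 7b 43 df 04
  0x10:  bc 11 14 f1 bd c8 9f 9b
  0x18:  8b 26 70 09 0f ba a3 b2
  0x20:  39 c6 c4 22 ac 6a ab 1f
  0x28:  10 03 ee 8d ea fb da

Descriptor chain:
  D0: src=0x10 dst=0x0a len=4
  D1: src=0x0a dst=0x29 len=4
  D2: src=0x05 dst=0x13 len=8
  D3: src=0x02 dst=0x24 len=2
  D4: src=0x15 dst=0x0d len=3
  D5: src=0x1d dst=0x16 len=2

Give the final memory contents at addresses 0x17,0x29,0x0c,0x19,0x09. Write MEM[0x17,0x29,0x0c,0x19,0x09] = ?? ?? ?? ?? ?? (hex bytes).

D0: mem[0x0a..0x0d] <- [bc 11 14 f1]
D1: mem[0x29..0x2c] <- [bc 11 14 f1]
D2: mem[0x13..0x1a] <- [16 1a 50 b9 b6 bc 11 14]
D3: mem[0x24..0x25] <- [24 f9]
D4: mem[0x0d..0x0f] <- [50 b9 b6]
D5: mem[0x16..0x17] <- [ba a3]
query mem[0x17]=0xa3, mem[0x29]=0xbc, mem[0x0c]=0x14, mem[0x19]=0x11, mem[0x09]=0xb6

MEM[0x17,0x29,0x0c,0x19,0x09] = a3 bc 14 11 b6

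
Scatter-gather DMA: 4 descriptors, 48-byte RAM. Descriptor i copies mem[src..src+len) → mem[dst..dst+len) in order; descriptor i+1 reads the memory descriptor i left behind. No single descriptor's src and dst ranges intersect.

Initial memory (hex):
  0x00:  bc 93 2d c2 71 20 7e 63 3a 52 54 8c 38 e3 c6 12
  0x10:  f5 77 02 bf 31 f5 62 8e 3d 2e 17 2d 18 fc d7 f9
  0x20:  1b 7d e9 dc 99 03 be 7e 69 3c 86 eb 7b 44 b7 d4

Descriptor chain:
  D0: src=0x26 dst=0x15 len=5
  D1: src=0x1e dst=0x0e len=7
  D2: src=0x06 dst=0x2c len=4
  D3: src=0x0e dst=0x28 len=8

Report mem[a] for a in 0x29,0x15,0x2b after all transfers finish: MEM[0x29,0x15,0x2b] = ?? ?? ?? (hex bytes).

[0] 0x26->0x15 len=5 : be 7e 69 3c 86
[1] 0x1e->0x0e len=7 : d7 f9 1b 7d e9 dc 99
[2] 0x06->0x2c len=4 : 7e 63 3a 52
[3] 0x0e->0x28 len=8 : d7 f9 1b 7d e9 dc 99 be
query mem[0x29]=0xf9, mem[0x15]=0xbe, mem[0x2b]=0x7d

MEM[0x29,0x15,0x2b] = f9 be 7d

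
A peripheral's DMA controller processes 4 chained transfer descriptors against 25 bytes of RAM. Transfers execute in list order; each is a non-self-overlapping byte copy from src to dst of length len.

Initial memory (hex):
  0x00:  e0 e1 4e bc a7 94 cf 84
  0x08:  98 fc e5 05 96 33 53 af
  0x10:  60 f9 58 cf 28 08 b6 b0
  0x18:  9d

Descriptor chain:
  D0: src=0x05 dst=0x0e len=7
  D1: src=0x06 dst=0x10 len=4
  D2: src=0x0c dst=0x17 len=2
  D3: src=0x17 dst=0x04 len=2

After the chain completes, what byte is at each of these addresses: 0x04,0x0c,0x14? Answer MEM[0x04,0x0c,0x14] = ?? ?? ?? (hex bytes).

MEM[0x04,0x0c,0x14] = 96 96 05

D0: mem[0x0e..0x14] <- [94 cf 84 98 fc e5 05]
D1: mem[0x10..0x13] <- [cf 84 98 fc]
D2: mem[0x17..0x18] <- [96 33]
D3: mem[0x04..0x05] <- [96 33]
query mem[0x04]=0x96, mem[0x0c]=0x96, mem[0x14]=0x05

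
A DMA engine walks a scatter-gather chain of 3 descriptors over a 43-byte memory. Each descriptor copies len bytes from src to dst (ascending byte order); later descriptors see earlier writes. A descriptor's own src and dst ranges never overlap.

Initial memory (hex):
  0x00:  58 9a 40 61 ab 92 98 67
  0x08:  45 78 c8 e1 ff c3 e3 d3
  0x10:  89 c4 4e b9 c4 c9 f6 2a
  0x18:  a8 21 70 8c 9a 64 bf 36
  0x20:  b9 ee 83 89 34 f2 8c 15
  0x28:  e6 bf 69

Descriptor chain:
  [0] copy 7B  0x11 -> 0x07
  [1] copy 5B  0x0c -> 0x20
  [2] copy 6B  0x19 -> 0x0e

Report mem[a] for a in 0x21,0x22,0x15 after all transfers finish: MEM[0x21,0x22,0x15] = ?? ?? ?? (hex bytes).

#0 dst[0x07+7] := {0xc4,0x4e,0xb9,0xc4,0xc9,0xf6,0x2a}
#1 dst[0x20+5] := {0xf6,0x2a,0xe3,0xd3,0x89}
#2 dst[0x0e+6] := {0x21,0x70,0x8c,0x9a,0x64,0xbf}
query mem[0x21]=0x2a, mem[0x22]=0xe3, mem[0x15]=0xc9

MEM[0x21,0x22,0x15] = 2a e3 c9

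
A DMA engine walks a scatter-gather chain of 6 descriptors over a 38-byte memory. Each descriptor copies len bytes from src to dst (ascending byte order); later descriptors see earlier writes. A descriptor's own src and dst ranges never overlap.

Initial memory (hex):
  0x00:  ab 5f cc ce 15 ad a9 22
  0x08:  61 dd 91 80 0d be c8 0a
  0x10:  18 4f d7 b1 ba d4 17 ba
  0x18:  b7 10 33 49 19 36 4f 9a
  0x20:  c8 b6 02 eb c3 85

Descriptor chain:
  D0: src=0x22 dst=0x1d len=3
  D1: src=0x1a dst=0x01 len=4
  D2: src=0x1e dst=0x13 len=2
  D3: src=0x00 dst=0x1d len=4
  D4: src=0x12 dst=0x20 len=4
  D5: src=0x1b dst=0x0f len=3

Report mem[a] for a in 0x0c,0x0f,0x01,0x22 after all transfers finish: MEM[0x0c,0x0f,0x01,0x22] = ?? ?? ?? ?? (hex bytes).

#0 dst[0x1d+3] := {0x02,0xeb,0xc3}
#1 dst[0x01+4] := {0x33,0x49,0x19,0x02}
#2 dst[0x13+2] := {0xeb,0xc3}
#3 dst[0x1d+4] := {0xab,0x33,0x49,0x19}
#4 dst[0x20+4] := {0xd7,0xeb,0xc3,0xd4}
#5 dst[0x0f+3] := {0x49,0x19,0xab}
query mem[0x0c]=0x0d, mem[0x0f]=0x49, mem[0x01]=0x33, mem[0x22]=0xc3

MEM[0x0c,0x0f,0x01,0x22] = 0d 49 33 c3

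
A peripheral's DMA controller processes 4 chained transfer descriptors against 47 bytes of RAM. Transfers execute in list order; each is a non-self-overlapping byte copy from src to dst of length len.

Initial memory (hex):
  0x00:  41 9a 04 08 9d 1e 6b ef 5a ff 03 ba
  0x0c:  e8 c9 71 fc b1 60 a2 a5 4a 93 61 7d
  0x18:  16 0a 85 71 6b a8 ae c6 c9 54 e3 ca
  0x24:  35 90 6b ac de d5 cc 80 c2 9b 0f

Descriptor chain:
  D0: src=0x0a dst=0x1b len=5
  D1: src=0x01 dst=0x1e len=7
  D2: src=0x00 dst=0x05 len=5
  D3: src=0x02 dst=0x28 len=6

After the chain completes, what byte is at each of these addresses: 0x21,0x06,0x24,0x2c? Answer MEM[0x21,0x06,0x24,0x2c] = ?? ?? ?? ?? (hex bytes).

MEM[0x21,0x06,0x24,0x2c] = 9d 9a ef 9a

D0: mem[0x1b..0x1f] <- [03 ba e8 c9 71]
D1: mem[0x1e..0x24] <- [9a 04 08 9d 1e 6b ef]
D2: mem[0x05..0x09] <- [41 9a 04 08 9d]
D3: mem[0x28..0x2d] <- [04 08 9d 41 9a 04]
query mem[0x21]=0x9d, mem[0x06]=0x9a, mem[0x24]=0xef, mem[0x2c]=0x9a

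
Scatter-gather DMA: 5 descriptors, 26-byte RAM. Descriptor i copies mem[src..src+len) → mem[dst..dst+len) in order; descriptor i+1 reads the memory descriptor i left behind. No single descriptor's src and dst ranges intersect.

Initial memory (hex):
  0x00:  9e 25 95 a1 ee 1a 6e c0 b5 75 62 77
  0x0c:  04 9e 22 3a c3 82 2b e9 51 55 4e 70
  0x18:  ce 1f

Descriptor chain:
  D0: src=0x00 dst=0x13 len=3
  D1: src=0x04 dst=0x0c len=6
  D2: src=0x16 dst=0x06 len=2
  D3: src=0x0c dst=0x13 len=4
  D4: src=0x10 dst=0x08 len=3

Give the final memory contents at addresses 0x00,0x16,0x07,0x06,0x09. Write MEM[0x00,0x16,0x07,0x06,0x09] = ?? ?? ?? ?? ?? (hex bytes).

MEM[0x00,0x16,0x07,0x06,0x09] = 9e c0 70 4e 75

  after D0: wrote 3B at 0x13 = 9e2595
  after D1: wrote 6B at 0x0c = ee1a6ec0b575
  after D2: wrote 2B at 0x06 = 4e70
  after D3: wrote 4B at 0x13 = ee1a6ec0
  after D4: wrote 3B at 0x08 = b5752b
query mem[0x00]=0x9e, mem[0x16]=0xc0, mem[0x07]=0x70, mem[0x06]=0x4e, mem[0x09]=0x75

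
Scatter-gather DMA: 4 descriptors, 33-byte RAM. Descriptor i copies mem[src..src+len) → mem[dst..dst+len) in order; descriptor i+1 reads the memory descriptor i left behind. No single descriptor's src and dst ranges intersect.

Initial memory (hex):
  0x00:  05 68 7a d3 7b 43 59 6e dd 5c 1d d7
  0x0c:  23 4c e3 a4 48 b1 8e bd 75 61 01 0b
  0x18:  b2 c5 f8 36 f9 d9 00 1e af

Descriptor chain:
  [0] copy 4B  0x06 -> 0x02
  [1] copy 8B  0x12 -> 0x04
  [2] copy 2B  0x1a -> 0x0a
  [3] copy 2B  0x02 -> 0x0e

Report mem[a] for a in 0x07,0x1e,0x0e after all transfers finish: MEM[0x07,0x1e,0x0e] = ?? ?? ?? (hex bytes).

MEM[0x07,0x1e,0x0e] = 61 00 59

#0 dst[0x02+4] := {0x59,0x6e,0xdd,0x5c}
#1 dst[0x04+8] := {0x8e,0xbd,0x75,0x61,0x01,0x0b,0xb2,0xc5}
#2 dst[0x0a+2] := {0xf8,0x36}
#3 dst[0x0e+2] := {0x59,0x6e}
query mem[0x07]=0x61, mem[0x1e]=0x00, mem[0x0e]=0x59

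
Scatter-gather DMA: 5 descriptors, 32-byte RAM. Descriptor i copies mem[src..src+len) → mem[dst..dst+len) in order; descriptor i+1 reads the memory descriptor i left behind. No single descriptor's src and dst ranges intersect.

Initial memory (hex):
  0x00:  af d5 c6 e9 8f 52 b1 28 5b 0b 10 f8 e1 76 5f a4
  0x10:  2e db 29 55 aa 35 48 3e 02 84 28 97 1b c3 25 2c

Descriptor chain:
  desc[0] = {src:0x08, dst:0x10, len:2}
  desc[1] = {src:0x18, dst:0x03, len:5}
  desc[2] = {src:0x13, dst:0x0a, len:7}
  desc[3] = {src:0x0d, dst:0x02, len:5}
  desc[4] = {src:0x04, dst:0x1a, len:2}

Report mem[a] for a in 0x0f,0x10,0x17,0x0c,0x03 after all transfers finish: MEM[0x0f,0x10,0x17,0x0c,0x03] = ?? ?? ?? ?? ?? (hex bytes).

#0 dst[0x10+2] := {0x5b,0x0b}
#1 dst[0x03+5] := {0x02,0x84,0x28,0x97,0x1b}
#2 dst[0x0a+7] := {0x55,0xaa,0x35,0x48,0x3e,0x02,0x84}
#3 dst[0x02+5] := {0x48,0x3e,0x02,0x84,0x0b}
#4 dst[0x1a+2] := {0x02,0x84}
query mem[0x0f]=0x02, mem[0x10]=0x84, mem[0x17]=0x3e, mem[0x0c]=0x35, mem[0x03]=0x3e

MEM[0x0f,0x10,0x17,0x0c,0x03] = 02 84 3e 35 3e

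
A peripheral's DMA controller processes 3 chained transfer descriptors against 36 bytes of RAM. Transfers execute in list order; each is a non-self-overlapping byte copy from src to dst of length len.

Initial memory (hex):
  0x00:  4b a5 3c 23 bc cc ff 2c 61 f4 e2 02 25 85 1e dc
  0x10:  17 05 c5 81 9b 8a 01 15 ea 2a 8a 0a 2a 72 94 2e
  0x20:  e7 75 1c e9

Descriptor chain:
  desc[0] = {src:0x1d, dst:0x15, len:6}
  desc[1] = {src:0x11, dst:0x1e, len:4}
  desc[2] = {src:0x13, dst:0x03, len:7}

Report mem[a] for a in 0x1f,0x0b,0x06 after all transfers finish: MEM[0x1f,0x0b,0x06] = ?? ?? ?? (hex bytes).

#0 dst[0x15+6] := {0x72,0x94,0x2e,0xe7,0x75,0x1c}
#1 dst[0x1e+4] := {0x05,0xc5,0x81,0x9b}
#2 dst[0x03+7] := {0x81,0x9b,0x72,0x94,0x2e,0xe7,0x75}
query mem[0x1f]=0xc5, mem[0x0b]=0x02, mem[0x06]=0x94

MEM[0x1f,0x0b,0x06] = c5 02 94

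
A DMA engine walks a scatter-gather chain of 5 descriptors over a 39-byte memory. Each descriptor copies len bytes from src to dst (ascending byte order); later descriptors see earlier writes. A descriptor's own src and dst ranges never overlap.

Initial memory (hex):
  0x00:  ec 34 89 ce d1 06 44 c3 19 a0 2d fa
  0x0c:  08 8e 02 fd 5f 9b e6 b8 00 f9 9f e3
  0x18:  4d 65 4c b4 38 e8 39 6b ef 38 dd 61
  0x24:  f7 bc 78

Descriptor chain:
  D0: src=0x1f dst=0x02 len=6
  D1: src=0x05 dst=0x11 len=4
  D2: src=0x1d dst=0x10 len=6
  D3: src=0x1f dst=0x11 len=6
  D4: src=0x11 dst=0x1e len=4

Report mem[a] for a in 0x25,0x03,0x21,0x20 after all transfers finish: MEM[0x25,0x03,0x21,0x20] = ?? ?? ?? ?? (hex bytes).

MEM[0x25,0x03,0x21,0x20] = bc ef dd 38

  after D0: wrote 6B at 0x02 = 6bef38dd61f7
  after D1: wrote 4B at 0x11 = dd61f719
  after D2: wrote 6B at 0x10 = e8396bef38dd
  after D3: wrote 6B at 0x11 = 6bef38dd61f7
  after D4: wrote 4B at 0x1e = 6bef38dd
query mem[0x25]=0xbc, mem[0x03]=0xef, mem[0x21]=0xdd, mem[0x20]=0x38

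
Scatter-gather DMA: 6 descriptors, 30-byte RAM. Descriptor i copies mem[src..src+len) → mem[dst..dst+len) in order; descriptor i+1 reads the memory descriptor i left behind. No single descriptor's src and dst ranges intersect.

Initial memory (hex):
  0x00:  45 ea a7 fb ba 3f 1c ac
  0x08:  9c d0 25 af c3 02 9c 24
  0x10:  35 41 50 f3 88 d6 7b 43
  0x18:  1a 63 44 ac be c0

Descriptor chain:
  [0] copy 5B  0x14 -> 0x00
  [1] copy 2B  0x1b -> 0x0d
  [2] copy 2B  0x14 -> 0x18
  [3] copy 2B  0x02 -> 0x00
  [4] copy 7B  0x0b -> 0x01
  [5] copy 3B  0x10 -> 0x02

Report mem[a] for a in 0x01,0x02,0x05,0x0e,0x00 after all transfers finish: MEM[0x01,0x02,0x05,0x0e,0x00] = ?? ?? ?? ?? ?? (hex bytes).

MEM[0x01,0x02,0x05,0x0e,0x00] = af 35 24 be 7b

  after D0: wrote 5B at 0x00 = 88d67b431a
  after D1: wrote 2B at 0x0d = acbe
  after D2: wrote 2B at 0x18 = 88d6
  after D3: wrote 2B at 0x00 = 7b43
  after D4: wrote 7B at 0x01 = afc3acbe243541
  after D5: wrote 3B at 0x02 = 354150
query mem[0x01]=0xaf, mem[0x02]=0x35, mem[0x05]=0x24, mem[0x0e]=0xbe, mem[0x00]=0x7b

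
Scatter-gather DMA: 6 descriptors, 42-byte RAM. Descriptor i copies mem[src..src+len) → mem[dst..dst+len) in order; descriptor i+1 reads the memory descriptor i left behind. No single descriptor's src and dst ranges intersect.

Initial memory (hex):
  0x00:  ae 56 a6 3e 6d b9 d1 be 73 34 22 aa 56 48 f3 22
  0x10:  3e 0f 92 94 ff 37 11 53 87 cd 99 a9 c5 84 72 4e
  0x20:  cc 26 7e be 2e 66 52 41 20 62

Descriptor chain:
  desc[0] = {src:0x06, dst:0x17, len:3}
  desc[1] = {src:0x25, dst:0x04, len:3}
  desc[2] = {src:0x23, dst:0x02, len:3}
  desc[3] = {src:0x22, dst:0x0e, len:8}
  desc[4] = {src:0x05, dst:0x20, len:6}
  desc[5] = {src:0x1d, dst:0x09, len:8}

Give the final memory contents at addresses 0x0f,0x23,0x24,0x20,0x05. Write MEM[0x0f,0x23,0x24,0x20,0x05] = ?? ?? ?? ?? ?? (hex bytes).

[0] 0x06->0x17 len=3 : d1 be 73
[1] 0x25->0x04 len=3 : 66 52 41
[2] 0x23->0x02 len=3 : be 2e 66
[3] 0x22->0x0e len=8 : 7e be 2e 66 52 41 20 62
[4] 0x05->0x20 len=6 : 52 41 be 73 34 22
[5] 0x1d->0x09 len=8 : 84 72 4e 52 41 be 73 34
query mem[0x0f]=0x73, mem[0x23]=0x73, mem[0x24]=0x34, mem[0x20]=0x52, mem[0x05]=0x52

MEM[0x0f,0x23,0x24,0x20,0x05] = 73 73 34 52 52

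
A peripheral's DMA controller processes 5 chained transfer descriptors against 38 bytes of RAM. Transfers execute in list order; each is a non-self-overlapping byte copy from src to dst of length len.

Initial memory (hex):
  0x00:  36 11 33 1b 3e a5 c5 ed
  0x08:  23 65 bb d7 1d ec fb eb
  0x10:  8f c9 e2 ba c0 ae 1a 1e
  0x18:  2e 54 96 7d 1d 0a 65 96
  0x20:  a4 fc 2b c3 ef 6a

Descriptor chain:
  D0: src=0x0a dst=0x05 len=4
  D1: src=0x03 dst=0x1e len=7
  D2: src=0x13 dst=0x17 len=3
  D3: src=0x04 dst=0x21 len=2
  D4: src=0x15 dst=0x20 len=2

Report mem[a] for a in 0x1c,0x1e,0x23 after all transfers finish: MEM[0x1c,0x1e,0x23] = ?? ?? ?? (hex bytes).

MEM[0x1c,0x1e,0x23] = 1d 1b ec

  after D0: wrote 4B at 0x05 = bbd71dec
  after D1: wrote 7B at 0x1e = 1b3ebbd71dec65
  after D2: wrote 3B at 0x17 = bac0ae
  after D3: wrote 2B at 0x21 = 3ebb
  after D4: wrote 2B at 0x20 = ae1a
query mem[0x1c]=0x1d, mem[0x1e]=0x1b, mem[0x23]=0xec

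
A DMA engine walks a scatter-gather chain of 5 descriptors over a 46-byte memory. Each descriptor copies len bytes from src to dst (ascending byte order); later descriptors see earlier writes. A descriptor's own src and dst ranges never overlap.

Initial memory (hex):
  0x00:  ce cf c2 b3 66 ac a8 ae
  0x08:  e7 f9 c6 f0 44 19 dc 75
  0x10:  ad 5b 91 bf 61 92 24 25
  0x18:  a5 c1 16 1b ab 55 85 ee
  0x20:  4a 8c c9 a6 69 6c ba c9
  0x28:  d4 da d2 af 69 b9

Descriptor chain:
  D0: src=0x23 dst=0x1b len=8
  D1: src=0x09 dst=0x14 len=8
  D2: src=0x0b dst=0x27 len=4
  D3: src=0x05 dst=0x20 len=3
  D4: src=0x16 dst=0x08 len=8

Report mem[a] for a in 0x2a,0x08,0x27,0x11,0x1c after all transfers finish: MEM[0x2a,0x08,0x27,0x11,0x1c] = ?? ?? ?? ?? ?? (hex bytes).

MEM[0x2a,0x08,0x27,0x11,0x1c] = dc f0 f0 5b 69

[0] 0x23->0x1b len=8 : a6 69 6c ba c9 d4 da d2
[1] 0x09->0x14 len=8 : f9 c6 f0 44 19 dc 75 ad
[2] 0x0b->0x27 len=4 : f0 44 19 dc
[3] 0x05->0x20 len=3 : ac a8 ae
[4] 0x16->0x08 len=8 : f0 44 19 dc 75 ad 69 6c
query mem[0x2a]=0xdc, mem[0x08]=0xf0, mem[0x27]=0xf0, mem[0x11]=0x5b, mem[0x1c]=0x69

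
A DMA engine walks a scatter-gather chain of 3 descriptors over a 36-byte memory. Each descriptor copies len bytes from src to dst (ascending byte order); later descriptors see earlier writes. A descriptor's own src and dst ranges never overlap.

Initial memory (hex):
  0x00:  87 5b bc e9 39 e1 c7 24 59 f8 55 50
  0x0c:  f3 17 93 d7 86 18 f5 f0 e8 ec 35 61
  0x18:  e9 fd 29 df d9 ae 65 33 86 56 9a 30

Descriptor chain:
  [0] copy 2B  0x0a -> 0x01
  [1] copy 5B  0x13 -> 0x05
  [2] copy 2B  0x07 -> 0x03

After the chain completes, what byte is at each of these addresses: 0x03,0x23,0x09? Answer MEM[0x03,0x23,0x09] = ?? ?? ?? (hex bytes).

MEM[0x03,0x23,0x09] = ec 30 61

[0] 0x0a->0x01 len=2 : 55 50
[1] 0x13->0x05 len=5 : f0 e8 ec 35 61
[2] 0x07->0x03 len=2 : ec 35
query mem[0x03]=0xec, mem[0x23]=0x30, mem[0x09]=0x61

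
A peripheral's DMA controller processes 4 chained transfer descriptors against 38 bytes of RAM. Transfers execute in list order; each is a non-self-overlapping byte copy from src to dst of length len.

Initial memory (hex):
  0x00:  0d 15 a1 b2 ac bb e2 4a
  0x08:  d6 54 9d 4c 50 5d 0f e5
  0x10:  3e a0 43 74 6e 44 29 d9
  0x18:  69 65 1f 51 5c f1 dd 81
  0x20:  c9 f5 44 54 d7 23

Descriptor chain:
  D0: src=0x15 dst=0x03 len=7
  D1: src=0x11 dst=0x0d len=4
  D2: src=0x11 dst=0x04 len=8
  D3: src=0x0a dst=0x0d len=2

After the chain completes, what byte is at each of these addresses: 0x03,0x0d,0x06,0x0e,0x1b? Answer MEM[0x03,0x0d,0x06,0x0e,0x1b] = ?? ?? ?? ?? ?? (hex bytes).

#0 dst[0x03+7] := {0x44,0x29,0xd9,0x69,0x65,0x1f,0x51}
#1 dst[0x0d+4] := {0xa0,0x43,0x74,0x6e}
#2 dst[0x04+8] := {0xa0,0x43,0x74,0x6e,0x44,0x29,0xd9,0x69}
#3 dst[0x0d+2] := {0xd9,0x69}
query mem[0x03]=0x44, mem[0x0d]=0xd9, mem[0x06]=0x74, mem[0x0e]=0x69, mem[0x1b]=0x51

MEM[0x03,0x0d,0x06,0x0e,0x1b] = 44 d9 74 69 51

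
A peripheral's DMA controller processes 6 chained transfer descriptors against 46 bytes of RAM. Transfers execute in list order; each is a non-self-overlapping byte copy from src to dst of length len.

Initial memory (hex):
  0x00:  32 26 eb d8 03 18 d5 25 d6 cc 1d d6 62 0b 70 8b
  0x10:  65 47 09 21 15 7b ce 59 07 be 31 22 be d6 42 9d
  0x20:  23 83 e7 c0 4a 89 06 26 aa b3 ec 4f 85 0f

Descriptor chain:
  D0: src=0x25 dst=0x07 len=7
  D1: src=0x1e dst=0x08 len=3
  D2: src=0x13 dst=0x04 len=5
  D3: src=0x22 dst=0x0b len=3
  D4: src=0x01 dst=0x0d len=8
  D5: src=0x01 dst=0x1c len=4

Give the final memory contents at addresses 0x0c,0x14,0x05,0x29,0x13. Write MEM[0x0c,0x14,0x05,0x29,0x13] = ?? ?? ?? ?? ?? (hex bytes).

[0] 0x25->0x07 len=7 : 89 06 26 aa b3 ec 4f
[1] 0x1e->0x08 len=3 : 42 9d 23
[2] 0x13->0x04 len=5 : 21 15 7b ce 59
[3] 0x22->0x0b len=3 : e7 c0 4a
[4] 0x01->0x0d len=8 : 26 eb d8 21 15 7b ce 59
[5] 0x01->0x1c len=4 : 26 eb d8 21
query mem[0x0c]=0xc0, mem[0x14]=0x59, mem[0x05]=0x15, mem[0x29]=0xb3, mem[0x13]=0xce

MEM[0x0c,0x14,0x05,0x29,0x13] = c0 59 15 b3 ce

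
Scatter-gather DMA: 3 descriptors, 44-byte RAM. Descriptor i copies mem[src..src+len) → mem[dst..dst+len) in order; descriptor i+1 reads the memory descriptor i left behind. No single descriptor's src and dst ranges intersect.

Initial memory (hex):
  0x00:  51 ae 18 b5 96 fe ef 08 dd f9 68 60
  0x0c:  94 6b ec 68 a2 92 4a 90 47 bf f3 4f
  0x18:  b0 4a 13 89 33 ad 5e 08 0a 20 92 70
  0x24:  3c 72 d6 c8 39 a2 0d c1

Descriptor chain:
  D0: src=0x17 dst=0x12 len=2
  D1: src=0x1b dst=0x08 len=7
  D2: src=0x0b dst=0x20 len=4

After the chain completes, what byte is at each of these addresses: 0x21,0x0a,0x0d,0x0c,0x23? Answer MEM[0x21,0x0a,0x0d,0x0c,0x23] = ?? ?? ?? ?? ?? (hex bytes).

[0] 0x17->0x12 len=2 : 4f b0
[1] 0x1b->0x08 len=7 : 89 33 ad 5e 08 0a 20
[2] 0x0b->0x20 len=4 : 5e 08 0a 20
query mem[0x21]=0x08, mem[0x0a]=0xad, mem[0x0d]=0x0a, mem[0x0c]=0x08, mem[0x23]=0x20

MEM[0x21,0x0a,0x0d,0x0c,0x23] = 08 ad 0a 08 20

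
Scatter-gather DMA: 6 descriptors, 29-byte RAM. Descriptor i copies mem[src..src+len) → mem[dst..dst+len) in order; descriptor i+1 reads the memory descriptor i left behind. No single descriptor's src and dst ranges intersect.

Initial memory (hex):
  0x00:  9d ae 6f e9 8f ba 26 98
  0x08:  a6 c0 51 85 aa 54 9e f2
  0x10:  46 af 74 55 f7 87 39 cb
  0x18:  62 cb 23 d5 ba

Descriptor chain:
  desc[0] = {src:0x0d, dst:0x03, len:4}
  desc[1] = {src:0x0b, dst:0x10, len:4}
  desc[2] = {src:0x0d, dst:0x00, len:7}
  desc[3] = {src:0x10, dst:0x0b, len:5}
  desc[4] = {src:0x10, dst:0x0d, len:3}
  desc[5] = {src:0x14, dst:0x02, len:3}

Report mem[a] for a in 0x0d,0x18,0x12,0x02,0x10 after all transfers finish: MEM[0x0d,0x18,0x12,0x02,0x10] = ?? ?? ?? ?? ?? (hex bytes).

MEM[0x0d,0x18,0x12,0x02,0x10] = 85 62 54 f7 85

#0 dst[0x03+4] := {0x54,0x9e,0xf2,0x46}
#1 dst[0x10+4] := {0x85,0xaa,0x54,0x9e}
#2 dst[0x00+7] := {0x54,0x9e,0xf2,0x85,0xaa,0x54,0x9e}
#3 dst[0x0b+5] := {0x85,0xaa,0x54,0x9e,0xf7}
#4 dst[0x0d+3] := {0x85,0xaa,0x54}
#5 dst[0x02+3] := {0xf7,0x87,0x39}
query mem[0x0d]=0x85, mem[0x18]=0x62, mem[0x12]=0x54, mem[0x02]=0xf7, mem[0x10]=0x85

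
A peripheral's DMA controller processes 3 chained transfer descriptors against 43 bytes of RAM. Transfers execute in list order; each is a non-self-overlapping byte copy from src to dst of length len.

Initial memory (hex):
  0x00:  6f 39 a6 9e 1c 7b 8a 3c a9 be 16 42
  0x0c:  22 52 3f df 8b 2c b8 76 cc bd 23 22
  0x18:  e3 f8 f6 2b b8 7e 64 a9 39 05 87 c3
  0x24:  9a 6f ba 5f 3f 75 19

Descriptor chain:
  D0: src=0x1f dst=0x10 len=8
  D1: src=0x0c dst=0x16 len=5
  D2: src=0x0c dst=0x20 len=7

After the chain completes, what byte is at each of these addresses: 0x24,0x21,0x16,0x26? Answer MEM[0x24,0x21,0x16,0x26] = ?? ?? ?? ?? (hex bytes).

[0] 0x1f->0x10 len=8 : a9 39 05 87 c3 9a 6f ba
[1] 0x0c->0x16 len=5 : 22 52 3f df a9
[2] 0x0c->0x20 len=7 : 22 52 3f df a9 39 05
query mem[0x24]=0xa9, mem[0x21]=0x52, mem[0x16]=0x22, mem[0x26]=0x05

MEM[0x24,0x21,0x16,0x26] = a9 52 22 05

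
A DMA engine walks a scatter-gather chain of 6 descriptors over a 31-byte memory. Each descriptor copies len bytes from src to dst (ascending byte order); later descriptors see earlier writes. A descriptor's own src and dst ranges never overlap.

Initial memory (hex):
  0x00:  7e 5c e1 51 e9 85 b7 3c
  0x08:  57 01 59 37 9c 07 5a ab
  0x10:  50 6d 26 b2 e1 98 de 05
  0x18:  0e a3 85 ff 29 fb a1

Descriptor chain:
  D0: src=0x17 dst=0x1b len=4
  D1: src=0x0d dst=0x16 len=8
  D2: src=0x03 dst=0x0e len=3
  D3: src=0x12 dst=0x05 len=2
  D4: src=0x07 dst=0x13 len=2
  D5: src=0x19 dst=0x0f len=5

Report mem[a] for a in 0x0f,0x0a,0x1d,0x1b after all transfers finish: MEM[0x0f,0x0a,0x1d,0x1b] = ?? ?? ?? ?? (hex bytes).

[0] 0x17->0x1b len=4 : 05 0e a3 85
[1] 0x0d->0x16 len=8 : 07 5a ab 50 6d 26 b2 e1
[2] 0x03->0x0e len=3 : 51 e9 85
[3] 0x12->0x05 len=2 : 26 b2
[4] 0x07->0x13 len=2 : 3c 57
[5] 0x19->0x0f len=5 : 50 6d 26 b2 e1
query mem[0x0f]=0x50, mem[0x0a]=0x59, mem[0x1d]=0xe1, mem[0x1b]=0x26

MEM[0x0f,0x0a,0x1d,0x1b] = 50 59 e1 26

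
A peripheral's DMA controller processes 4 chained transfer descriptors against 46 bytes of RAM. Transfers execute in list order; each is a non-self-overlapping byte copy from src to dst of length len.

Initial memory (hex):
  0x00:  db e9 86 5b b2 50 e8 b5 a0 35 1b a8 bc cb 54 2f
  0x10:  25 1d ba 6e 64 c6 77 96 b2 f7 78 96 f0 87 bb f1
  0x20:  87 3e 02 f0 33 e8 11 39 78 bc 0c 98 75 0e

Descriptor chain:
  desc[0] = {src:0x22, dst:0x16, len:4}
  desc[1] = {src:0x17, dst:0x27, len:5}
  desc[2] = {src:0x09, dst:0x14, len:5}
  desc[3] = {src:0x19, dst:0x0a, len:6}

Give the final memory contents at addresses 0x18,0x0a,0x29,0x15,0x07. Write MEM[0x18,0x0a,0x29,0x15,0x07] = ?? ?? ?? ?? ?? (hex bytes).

MEM[0x18,0x0a,0x29,0x15,0x07] = cb e8 e8 1b b5

[0] 0x22->0x16 len=4 : 02 f0 33 e8
[1] 0x17->0x27 len=5 : f0 33 e8 78 96
[2] 0x09->0x14 len=5 : 35 1b a8 bc cb
[3] 0x19->0x0a len=6 : e8 78 96 f0 87 bb
query mem[0x18]=0xcb, mem[0x0a]=0xe8, mem[0x29]=0xe8, mem[0x15]=0x1b, mem[0x07]=0xb5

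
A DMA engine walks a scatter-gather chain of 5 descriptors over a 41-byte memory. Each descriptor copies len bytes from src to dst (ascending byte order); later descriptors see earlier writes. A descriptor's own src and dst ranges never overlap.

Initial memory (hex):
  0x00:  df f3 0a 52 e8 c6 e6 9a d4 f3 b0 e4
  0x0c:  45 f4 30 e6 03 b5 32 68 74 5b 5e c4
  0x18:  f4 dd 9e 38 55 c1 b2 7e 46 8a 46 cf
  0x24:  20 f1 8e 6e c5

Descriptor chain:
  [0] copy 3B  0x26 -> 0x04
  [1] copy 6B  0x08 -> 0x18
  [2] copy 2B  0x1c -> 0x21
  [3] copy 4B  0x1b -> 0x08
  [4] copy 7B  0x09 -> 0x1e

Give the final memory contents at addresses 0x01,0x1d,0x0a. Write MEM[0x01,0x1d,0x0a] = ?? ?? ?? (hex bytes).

MEM[0x01,0x1d,0x0a] = f3 f4 f4

#0 dst[0x04+3] := {0x8e,0x6e,0xc5}
#1 dst[0x18+6] := {0xd4,0xf3,0xb0,0xe4,0x45,0xf4}
#2 dst[0x21+2] := {0x45,0xf4}
#3 dst[0x08+4] := {0xe4,0x45,0xf4,0xb2}
#4 dst[0x1e+7] := {0x45,0xf4,0xb2,0x45,0xf4,0x30,0xe6}
query mem[0x01]=0xf3, mem[0x1d]=0xf4, mem[0x0a]=0xf4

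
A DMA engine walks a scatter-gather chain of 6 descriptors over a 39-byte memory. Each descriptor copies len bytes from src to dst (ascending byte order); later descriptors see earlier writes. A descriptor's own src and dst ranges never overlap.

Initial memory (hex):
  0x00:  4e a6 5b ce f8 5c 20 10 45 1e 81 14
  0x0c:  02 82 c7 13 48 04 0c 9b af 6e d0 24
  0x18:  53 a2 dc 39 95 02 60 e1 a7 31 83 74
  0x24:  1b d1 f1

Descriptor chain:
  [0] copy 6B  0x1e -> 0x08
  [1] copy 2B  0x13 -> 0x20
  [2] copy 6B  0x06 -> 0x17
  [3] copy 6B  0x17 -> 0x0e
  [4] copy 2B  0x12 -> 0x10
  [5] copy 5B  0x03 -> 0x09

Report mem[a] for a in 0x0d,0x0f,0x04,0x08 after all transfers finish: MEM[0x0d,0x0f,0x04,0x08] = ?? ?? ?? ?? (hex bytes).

MEM[0x0d,0x0f,0x04,0x08] = 10 10 f8 60

#0 dst[0x08+6] := {0x60,0xe1,0xa7,0x31,0x83,0x74}
#1 dst[0x20+2] := {0x9b,0xaf}
#2 dst[0x17+6] := {0x20,0x10,0x60,0xe1,0xa7,0x31}
#3 dst[0x0e+6] := {0x20,0x10,0x60,0xe1,0xa7,0x31}
#4 dst[0x10+2] := {0xa7,0x31}
#5 dst[0x09+5] := {0xce,0xf8,0x5c,0x20,0x10}
query mem[0x0d]=0x10, mem[0x0f]=0x10, mem[0x04]=0xf8, mem[0x08]=0x60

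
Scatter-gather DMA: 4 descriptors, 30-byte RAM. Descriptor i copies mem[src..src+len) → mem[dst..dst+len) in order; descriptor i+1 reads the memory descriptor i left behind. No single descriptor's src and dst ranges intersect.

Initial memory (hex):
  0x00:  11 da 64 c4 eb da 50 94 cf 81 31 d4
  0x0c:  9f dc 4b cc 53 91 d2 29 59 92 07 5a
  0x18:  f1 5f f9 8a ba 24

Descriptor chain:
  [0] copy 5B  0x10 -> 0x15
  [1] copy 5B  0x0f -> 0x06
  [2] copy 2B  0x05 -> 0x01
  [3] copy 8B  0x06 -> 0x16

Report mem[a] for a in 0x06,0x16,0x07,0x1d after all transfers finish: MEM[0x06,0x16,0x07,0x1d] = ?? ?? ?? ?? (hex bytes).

MEM[0x06,0x16,0x07,0x1d] = cc cc 53 dc

  after D0: wrote 5B at 0x15 = 5391d22959
  after D1: wrote 5B at 0x06 = cc5391d229
  after D2: wrote 2B at 0x01 = dacc
  after D3: wrote 8B at 0x16 = cc5391d229d49fdc
query mem[0x06]=0xcc, mem[0x16]=0xcc, mem[0x07]=0x53, mem[0x1d]=0xdc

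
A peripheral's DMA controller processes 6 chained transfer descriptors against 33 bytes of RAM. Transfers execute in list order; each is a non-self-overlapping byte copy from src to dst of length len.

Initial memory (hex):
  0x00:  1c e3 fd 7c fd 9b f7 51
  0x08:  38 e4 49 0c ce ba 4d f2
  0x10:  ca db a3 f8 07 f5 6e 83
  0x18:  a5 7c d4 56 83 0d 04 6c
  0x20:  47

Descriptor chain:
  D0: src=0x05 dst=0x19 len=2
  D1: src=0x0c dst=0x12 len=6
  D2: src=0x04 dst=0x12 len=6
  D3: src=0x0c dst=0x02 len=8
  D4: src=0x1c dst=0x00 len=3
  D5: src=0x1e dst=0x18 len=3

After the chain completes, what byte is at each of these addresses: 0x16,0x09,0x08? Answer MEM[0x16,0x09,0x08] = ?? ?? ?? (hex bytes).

[0] 0x05->0x19 len=2 : 9b f7
[1] 0x0c->0x12 len=6 : ce ba 4d f2 ca db
[2] 0x04->0x12 len=6 : fd 9b f7 51 38 e4
[3] 0x0c->0x02 len=8 : ce ba 4d f2 ca db fd 9b
[4] 0x1c->0x00 len=3 : 83 0d 04
[5] 0x1e->0x18 len=3 : 04 6c 47
query mem[0x16]=0x38, mem[0x09]=0x9b, mem[0x08]=0xfd

MEM[0x16,0x09,0x08] = 38 9b fd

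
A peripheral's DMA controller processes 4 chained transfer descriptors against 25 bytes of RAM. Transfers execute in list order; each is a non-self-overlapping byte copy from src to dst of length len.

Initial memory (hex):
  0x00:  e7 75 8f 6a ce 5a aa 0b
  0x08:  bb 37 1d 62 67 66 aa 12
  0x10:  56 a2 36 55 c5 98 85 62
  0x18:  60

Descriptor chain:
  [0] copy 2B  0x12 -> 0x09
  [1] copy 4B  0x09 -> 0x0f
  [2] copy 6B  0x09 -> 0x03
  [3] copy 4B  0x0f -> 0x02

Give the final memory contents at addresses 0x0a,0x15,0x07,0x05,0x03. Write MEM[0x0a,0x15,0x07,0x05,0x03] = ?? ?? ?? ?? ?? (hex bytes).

MEM[0x0a,0x15,0x07,0x05,0x03] = 55 98 66 67 55

D0: mem[0x09..0x0a] <- [36 55]
D1: mem[0x0f..0x12] <- [36 55 62 67]
D2: mem[0x03..0x08] <- [36 55 62 67 66 aa]
D3: mem[0x02..0x05] <- [36 55 62 67]
query mem[0x0a]=0x55, mem[0x15]=0x98, mem[0x07]=0x66, mem[0x05]=0x67, mem[0x03]=0x55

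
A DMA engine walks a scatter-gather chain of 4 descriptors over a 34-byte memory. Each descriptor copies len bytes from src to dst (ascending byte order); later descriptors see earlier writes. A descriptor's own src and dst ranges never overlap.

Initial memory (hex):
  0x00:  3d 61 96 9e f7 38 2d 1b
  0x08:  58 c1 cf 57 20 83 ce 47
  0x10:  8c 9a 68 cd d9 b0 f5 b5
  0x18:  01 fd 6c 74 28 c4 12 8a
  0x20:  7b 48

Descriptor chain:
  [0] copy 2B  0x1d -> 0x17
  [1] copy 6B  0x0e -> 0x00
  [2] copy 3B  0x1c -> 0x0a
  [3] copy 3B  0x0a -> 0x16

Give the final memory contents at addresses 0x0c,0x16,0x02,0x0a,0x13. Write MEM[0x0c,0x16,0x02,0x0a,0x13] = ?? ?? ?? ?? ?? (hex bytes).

MEM[0x0c,0x16,0x02,0x0a,0x13] = 12 28 8c 28 cd

[0] 0x1d->0x17 len=2 : c4 12
[1] 0x0e->0x00 len=6 : ce 47 8c 9a 68 cd
[2] 0x1c->0x0a len=3 : 28 c4 12
[3] 0x0a->0x16 len=3 : 28 c4 12
query mem[0x0c]=0x12, mem[0x16]=0x28, mem[0x02]=0x8c, mem[0x0a]=0x28, mem[0x13]=0xcd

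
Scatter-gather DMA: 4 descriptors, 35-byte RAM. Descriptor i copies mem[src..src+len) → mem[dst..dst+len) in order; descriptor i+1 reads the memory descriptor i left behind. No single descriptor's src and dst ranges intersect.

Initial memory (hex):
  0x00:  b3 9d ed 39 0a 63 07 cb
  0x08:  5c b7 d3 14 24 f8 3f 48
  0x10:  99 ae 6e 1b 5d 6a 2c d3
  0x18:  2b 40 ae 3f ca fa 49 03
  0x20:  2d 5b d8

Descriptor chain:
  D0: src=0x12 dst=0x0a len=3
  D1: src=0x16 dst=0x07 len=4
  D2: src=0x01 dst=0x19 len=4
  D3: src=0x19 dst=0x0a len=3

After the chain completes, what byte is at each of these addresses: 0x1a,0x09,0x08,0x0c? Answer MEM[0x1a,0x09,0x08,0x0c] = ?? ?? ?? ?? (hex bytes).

[0] 0x12->0x0a len=3 : 6e 1b 5d
[1] 0x16->0x07 len=4 : 2c d3 2b 40
[2] 0x01->0x19 len=4 : 9d ed 39 0a
[3] 0x19->0x0a len=3 : 9d ed 39
query mem[0x1a]=0xed, mem[0x09]=0x2b, mem[0x08]=0xd3, mem[0x0c]=0x39

MEM[0x1a,0x09,0x08,0x0c] = ed 2b d3 39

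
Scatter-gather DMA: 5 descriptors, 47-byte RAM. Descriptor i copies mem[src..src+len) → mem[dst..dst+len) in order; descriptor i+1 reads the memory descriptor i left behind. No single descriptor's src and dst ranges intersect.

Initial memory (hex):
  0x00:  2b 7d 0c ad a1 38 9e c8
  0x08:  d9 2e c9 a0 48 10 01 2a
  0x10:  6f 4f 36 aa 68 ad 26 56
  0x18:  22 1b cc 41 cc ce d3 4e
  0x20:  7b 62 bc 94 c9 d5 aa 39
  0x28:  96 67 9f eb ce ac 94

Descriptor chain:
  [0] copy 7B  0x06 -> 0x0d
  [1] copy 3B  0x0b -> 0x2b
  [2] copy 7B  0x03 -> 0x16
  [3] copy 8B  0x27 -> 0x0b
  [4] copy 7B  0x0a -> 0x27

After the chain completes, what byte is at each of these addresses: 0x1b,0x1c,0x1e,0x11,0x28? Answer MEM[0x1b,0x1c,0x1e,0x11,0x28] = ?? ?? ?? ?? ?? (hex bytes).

[0] 0x06->0x0d len=7 : 9e c8 d9 2e c9 a0 48
[1] 0x0b->0x2b len=3 : a0 48 9e
[2] 0x03->0x16 len=7 : ad a1 38 9e c8 d9 2e
[3] 0x27->0x0b len=8 : 39 96 67 9f a0 48 9e 94
[4] 0x0a->0x27 len=7 : c9 39 96 67 9f a0 48
query mem[0x1b]=0xd9, mem[0x1c]=0x2e, mem[0x1e]=0xd3, mem[0x11]=0x9e, mem[0x28]=0x39

MEM[0x1b,0x1c,0x1e,0x11,0x28] = d9 2e d3 9e 39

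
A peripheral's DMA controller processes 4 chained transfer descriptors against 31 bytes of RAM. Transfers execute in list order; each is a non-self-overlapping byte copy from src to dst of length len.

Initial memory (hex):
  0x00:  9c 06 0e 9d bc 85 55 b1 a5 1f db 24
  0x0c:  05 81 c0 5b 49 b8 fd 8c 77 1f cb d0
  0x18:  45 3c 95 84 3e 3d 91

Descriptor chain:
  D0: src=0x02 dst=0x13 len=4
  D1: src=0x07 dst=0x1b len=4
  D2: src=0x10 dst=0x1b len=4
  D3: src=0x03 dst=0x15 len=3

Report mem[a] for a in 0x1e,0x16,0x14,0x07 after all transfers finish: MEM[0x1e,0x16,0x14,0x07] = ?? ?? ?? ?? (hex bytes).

MEM[0x1e,0x16,0x14,0x07] = 0e bc 9d b1

  after D0: wrote 4B at 0x13 = 0e9dbc85
  after D1: wrote 4B at 0x1b = b1a51fdb
  after D2: wrote 4B at 0x1b = 49b8fd0e
  after D3: wrote 3B at 0x15 = 9dbc85
query mem[0x1e]=0x0e, mem[0x16]=0xbc, mem[0x14]=0x9d, mem[0x07]=0xb1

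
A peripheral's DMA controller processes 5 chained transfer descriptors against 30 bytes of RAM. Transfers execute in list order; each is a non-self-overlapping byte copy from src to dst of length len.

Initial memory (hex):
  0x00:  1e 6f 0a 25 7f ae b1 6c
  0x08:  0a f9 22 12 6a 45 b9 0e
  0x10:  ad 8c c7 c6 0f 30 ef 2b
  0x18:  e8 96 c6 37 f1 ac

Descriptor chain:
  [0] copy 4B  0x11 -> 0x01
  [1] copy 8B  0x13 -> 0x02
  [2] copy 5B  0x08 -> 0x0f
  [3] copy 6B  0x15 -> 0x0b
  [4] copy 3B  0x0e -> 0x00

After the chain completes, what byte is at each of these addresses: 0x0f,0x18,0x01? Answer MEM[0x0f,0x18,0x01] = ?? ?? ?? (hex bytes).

MEM[0x0f,0x18,0x01] = 96 e8 96

#0 dst[0x01+4] := {0x8c,0xc7,0xc6,0x0f}
#1 dst[0x02+8] := {0xc6,0x0f,0x30,0xef,0x2b,0xe8,0x96,0xc6}
#2 dst[0x0f+5] := {0x96,0xc6,0x22,0x12,0x6a}
#3 dst[0x0b+6] := {0x30,0xef,0x2b,0xe8,0x96,0xc6}
#4 dst[0x00+3] := {0xe8,0x96,0xc6}
query mem[0x0f]=0x96, mem[0x18]=0xe8, mem[0x01]=0x96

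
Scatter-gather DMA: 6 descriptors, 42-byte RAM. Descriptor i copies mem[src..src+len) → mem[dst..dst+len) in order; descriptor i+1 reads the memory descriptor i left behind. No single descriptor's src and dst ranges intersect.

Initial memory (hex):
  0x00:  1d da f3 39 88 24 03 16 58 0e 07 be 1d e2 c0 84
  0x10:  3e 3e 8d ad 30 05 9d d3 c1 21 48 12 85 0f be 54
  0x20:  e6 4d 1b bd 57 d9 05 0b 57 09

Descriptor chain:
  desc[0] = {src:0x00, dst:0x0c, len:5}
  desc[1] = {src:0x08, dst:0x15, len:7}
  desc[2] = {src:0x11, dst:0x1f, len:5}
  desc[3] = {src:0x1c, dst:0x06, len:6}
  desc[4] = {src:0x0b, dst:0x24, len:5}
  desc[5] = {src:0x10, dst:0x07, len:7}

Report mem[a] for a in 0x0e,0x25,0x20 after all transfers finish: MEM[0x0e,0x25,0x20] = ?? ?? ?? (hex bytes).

MEM[0x0e,0x25,0x20] = f3 1d 8d

  after D0: wrote 5B at 0x0c = 1ddaf33988
  after D1: wrote 7B at 0x15 = 580e07be1ddaf3
  after D2: wrote 5B at 0x1f = 3e8dad3058
  after D3: wrote 6B at 0x06 = 850fbe3e8dad
  after D4: wrote 5B at 0x24 = ad1ddaf339
  after D5: wrote 7B at 0x07 = 883e8dad30580e
query mem[0x0e]=0xf3, mem[0x25]=0x1d, mem[0x20]=0x8d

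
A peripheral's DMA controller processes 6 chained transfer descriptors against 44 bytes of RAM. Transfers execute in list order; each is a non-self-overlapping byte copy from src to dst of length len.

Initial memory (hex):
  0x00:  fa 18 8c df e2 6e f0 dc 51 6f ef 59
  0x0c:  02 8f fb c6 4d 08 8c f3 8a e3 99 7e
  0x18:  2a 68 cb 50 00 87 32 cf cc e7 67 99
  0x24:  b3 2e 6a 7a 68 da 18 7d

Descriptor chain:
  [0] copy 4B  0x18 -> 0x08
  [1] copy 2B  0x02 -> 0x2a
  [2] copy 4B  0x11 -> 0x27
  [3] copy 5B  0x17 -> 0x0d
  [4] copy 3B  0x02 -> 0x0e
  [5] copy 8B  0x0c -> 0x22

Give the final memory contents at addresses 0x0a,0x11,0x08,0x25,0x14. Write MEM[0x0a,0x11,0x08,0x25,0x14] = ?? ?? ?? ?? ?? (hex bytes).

MEM[0x0a,0x11,0x08,0x25,0x14] = cb 50 2a df 8a

[0] 0x18->0x08 len=4 : 2a 68 cb 50
[1] 0x02->0x2a len=2 : 8c df
[2] 0x11->0x27 len=4 : 08 8c f3 8a
[3] 0x17->0x0d len=5 : 7e 2a 68 cb 50
[4] 0x02->0x0e len=3 : 8c df e2
[5] 0x0c->0x22 len=8 : 02 7e 8c df e2 50 8c f3
query mem[0x0a]=0xcb, mem[0x11]=0x50, mem[0x08]=0x2a, mem[0x25]=0xdf, mem[0x14]=0x8a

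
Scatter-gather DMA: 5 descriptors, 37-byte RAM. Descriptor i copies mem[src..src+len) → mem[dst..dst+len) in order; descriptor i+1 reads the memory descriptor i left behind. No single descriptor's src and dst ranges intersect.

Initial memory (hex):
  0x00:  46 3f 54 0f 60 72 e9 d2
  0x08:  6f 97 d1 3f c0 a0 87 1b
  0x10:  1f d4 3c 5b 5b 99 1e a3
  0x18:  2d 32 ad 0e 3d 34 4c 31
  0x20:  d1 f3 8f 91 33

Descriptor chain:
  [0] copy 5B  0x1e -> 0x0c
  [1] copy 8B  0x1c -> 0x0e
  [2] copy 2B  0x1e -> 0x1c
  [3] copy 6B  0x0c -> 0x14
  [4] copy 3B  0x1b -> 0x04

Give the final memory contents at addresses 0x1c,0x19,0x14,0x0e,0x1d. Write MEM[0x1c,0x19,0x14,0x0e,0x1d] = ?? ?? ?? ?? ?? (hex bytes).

MEM[0x1c,0x19,0x14,0x0e,0x1d] = 4c 31 4c 3d 31

  after D0: wrote 5B at 0x0c = 4c31d1f38f
  after D1: wrote 8B at 0x0e = 3d344c31d1f38f91
  after D2: wrote 2B at 0x1c = 4c31
  after D3: wrote 6B at 0x14 = 4c313d344c31
  after D4: wrote 3B at 0x04 = 0e4c31
query mem[0x1c]=0x4c, mem[0x19]=0x31, mem[0x14]=0x4c, mem[0x0e]=0x3d, mem[0x1d]=0x31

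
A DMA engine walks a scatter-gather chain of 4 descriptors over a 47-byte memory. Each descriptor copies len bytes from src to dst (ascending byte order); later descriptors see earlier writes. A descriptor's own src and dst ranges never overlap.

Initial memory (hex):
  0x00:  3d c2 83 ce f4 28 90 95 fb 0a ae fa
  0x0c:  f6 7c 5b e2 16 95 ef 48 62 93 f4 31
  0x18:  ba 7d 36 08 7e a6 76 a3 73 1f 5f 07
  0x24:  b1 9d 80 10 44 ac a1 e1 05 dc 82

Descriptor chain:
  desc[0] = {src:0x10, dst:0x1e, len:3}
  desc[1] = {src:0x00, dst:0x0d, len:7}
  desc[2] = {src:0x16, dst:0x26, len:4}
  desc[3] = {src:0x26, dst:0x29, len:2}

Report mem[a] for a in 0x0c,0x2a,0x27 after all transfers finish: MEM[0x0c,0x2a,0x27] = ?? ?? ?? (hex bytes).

MEM[0x0c,0x2a,0x27] = f6 31 31

#0 dst[0x1e+3] := {0x16,0x95,0xef}
#1 dst[0x0d+7] := {0x3d,0xc2,0x83,0xce,0xf4,0x28,0x90}
#2 dst[0x26+4] := {0xf4,0x31,0xba,0x7d}
#3 dst[0x29+2] := {0xf4,0x31}
query mem[0x0c]=0xf6, mem[0x2a]=0x31, mem[0x27]=0x31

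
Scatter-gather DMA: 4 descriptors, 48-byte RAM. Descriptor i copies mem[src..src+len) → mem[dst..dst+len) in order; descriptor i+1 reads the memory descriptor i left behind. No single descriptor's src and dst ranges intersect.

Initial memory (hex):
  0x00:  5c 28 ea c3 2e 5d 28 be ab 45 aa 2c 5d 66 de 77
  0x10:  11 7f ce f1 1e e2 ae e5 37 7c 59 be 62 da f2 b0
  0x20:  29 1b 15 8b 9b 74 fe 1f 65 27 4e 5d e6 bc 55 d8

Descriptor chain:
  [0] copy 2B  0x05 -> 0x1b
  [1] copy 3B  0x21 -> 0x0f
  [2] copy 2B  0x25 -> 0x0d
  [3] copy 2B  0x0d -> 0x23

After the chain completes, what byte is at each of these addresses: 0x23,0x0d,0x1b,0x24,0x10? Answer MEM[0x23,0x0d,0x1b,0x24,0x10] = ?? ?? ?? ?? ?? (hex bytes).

MEM[0x23,0x0d,0x1b,0x24,0x10] = 74 74 5d fe 15

[0] 0x05->0x1b len=2 : 5d 28
[1] 0x21->0x0f len=3 : 1b 15 8b
[2] 0x25->0x0d len=2 : 74 fe
[3] 0x0d->0x23 len=2 : 74 fe
query mem[0x23]=0x74, mem[0x0d]=0x74, mem[0x1b]=0x5d, mem[0x24]=0xfe, mem[0x10]=0x15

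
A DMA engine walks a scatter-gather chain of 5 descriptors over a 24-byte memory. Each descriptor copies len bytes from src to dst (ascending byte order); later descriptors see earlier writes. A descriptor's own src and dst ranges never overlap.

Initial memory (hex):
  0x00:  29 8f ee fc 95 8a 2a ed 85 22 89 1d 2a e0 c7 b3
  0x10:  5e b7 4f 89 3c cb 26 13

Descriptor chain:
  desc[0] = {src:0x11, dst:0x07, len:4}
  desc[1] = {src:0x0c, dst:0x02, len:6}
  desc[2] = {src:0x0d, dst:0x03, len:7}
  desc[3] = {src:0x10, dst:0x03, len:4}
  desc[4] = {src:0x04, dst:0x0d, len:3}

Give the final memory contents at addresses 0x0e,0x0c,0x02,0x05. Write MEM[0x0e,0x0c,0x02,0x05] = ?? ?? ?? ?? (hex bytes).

D0: mem[0x07..0x0a] <- [b7 4f 89 3c]
D1: mem[0x02..0x07] <- [2a e0 c7 b3 5e b7]
D2: mem[0x03..0x09] <- [e0 c7 b3 5e b7 4f 89]
D3: mem[0x03..0x06] <- [5e b7 4f 89]
D4: mem[0x0d..0x0f] <- [b7 4f 89]
query mem[0x0e]=0x4f, mem[0x0c]=0x2a, mem[0x02]=0x2a, mem[0x05]=0x4f

MEM[0x0e,0x0c,0x02,0x05] = 4f 2a 2a 4f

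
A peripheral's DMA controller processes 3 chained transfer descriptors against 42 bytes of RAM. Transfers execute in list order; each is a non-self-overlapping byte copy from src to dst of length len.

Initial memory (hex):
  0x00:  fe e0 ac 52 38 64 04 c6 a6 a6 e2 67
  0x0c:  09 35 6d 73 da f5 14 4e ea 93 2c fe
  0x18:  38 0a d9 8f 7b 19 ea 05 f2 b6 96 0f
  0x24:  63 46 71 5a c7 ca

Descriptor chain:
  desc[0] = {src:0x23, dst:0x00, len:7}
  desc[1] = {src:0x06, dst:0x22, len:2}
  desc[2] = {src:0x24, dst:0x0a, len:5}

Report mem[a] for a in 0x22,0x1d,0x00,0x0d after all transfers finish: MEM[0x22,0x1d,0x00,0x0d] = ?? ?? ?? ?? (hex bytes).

MEM[0x22,0x1d,0x00,0x0d] = ca 19 0f 5a

[0] 0x23->0x00 len=7 : 0f 63 46 71 5a c7 ca
[1] 0x06->0x22 len=2 : ca c6
[2] 0x24->0x0a len=5 : 63 46 71 5a c7
query mem[0x22]=0xca, mem[0x1d]=0x19, mem[0x00]=0x0f, mem[0x0d]=0x5a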